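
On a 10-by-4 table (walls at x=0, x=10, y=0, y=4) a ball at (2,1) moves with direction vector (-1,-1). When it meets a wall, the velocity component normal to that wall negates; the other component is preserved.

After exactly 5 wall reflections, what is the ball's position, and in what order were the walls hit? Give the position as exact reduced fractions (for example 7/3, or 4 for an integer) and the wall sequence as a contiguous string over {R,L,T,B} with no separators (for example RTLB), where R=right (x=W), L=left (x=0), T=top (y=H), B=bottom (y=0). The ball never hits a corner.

1. t=1 → B at (1,0); v=(-1,1)
2. t=1 → L at (0,1); v=(1,1)
3. t=3 → T at (3,4); v=(1,-1)
4. t=4 → B at (7,0); v=(1,1)
5. t=3 → R at (10,3); v=(-1,1)

Final position: (10,3)
Wall sequence: BLTBR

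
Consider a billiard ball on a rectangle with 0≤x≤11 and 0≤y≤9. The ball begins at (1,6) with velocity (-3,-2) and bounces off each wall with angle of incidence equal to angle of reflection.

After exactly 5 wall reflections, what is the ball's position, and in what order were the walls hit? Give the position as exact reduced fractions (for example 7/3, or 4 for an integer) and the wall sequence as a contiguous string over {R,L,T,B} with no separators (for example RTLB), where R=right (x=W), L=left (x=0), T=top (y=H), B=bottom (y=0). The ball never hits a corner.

1. t=1/3 → L at (0,16/3); v=(3,-2)
2. t=8/3 → B at (8,0); v=(3,2)
3. t=1 → R at (11,2); v=(-3,2)
4. t=7/2 → T at (1/2,9); v=(-3,-2)
5. t=1/6 → L at (0,26/3); v=(3,-2)

Final position: (0,26/3)
Wall sequence: LBRTL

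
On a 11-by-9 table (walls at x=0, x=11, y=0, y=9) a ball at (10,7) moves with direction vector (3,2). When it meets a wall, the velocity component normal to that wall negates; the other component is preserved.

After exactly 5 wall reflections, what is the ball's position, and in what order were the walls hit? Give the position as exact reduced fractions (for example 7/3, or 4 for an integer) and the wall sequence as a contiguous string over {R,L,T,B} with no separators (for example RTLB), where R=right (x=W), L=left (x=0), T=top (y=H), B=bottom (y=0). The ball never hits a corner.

Final position: (11,13/3)
Wall sequence: RTLBR

1. t=1/3 → R at (11,23/3); v=(-3,2)
2. t=2/3 → T at (9,9); v=(-3,-2)
3. t=3 → L at (0,3); v=(3,-2)
4. t=3/2 → B at (9/2,0); v=(3,2)
5. t=13/6 → R at (11,13/3); v=(-3,2)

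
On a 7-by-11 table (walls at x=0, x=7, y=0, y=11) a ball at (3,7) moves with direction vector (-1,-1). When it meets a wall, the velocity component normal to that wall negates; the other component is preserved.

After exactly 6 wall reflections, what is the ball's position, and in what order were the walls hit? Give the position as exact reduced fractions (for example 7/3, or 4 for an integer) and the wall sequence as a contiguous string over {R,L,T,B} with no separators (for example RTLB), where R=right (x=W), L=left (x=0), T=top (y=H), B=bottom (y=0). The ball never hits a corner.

1. t=3 → L at (0,4); v=(1,-1)
2. t=4 → B at (4,0); v=(1,1)
3. t=3 → R at (7,3); v=(-1,1)
4. t=7 → L at (0,10); v=(1,1)
5. t=1 → T at (1,11); v=(1,-1)
6. t=6 → R at (7,5); v=(-1,-1)

Final position: (7,5)
Wall sequence: LBRLTR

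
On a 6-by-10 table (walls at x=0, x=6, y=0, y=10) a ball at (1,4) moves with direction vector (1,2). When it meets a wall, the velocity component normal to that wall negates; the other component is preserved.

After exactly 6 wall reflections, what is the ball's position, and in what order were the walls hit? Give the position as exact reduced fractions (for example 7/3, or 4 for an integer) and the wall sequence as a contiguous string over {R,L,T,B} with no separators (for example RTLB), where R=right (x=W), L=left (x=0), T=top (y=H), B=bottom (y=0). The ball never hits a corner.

Final position: (6,2)
Wall sequence: TRBLTR

1. t=3 → T at (4,10); v=(1,-2)
2. t=2 → R at (6,6); v=(-1,-2)
3. t=3 → B at (3,0); v=(-1,2)
4. t=3 → L at (0,6); v=(1,2)
5. t=2 → T at (2,10); v=(1,-2)
6. t=4 → R at (6,2); v=(-1,-2)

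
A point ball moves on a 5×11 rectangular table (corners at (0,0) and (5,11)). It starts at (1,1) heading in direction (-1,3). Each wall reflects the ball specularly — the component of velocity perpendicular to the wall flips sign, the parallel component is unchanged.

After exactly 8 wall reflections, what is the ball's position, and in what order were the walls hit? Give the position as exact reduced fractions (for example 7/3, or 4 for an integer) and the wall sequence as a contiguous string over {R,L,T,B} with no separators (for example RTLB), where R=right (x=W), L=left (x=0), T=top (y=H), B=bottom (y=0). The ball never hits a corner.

Final position: (5,5)
Wall sequence: LTRBTLBR

1. t=1 → L at (0,4); v=(1,3)
2. t=7/3 → T at (7/3,11); v=(1,-3)
3. t=8/3 → R at (5,3); v=(-1,-3)
4. t=1 → B at (4,0); v=(-1,3)
5. t=11/3 → T at (1/3,11); v=(-1,-3)
6. t=1/3 → L at (0,10); v=(1,-3)
7. t=10/3 → B at (10/3,0); v=(1,3)
8. t=5/3 → R at (5,5); v=(-1,3)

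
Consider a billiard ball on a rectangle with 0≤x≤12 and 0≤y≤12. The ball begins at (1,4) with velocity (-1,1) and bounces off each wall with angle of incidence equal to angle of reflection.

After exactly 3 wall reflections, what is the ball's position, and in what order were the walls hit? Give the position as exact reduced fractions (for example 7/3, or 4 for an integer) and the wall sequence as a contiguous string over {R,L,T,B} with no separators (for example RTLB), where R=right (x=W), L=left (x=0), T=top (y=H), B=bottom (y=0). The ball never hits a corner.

Final position: (12,7)
Wall sequence: LTR

1. t=1 → L at (0,5); v=(1,1)
2. t=7 → T at (7,12); v=(1,-1)
3. t=5 → R at (12,7); v=(-1,-1)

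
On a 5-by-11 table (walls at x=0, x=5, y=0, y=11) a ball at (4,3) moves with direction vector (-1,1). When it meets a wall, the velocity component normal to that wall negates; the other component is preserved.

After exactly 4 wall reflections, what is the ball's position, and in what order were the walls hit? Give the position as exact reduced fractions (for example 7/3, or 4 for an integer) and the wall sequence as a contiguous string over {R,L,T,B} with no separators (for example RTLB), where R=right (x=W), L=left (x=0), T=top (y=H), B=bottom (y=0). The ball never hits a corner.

1. t=4 → L at (0,7); v=(1,1)
2. t=4 → T at (4,11); v=(1,-1)
3. t=1 → R at (5,10); v=(-1,-1)
4. t=5 → L at (0,5); v=(1,-1)

Final position: (0,5)
Wall sequence: LTRL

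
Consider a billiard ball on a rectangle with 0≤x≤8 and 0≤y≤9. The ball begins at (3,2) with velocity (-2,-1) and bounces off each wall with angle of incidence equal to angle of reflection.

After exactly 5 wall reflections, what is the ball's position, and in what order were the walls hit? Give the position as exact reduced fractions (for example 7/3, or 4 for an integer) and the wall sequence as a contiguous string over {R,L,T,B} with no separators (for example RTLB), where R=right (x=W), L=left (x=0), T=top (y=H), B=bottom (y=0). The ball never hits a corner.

1. t=3/2 → L at (0,1/2); v=(2,-1)
2. t=1/2 → B at (1,0); v=(2,1)
3. t=7/2 → R at (8,7/2); v=(-2,1)
4. t=4 → L at (0,15/2); v=(2,1)
5. t=3/2 → T at (3,9); v=(2,-1)

Final position: (3,9)
Wall sequence: LBRLT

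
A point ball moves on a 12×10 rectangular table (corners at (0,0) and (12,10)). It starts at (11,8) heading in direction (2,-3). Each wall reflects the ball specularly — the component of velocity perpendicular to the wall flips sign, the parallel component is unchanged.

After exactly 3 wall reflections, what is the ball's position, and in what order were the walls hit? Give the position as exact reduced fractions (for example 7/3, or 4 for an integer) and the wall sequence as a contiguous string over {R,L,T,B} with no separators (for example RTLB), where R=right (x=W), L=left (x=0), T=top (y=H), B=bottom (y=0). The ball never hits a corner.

1. t=1/2 → R at (12,13/2); v=(-2,-3)
2. t=13/6 → B at (23/3,0); v=(-2,3)
3. t=10/3 → T at (1,10); v=(-2,-3)

Final position: (1,10)
Wall sequence: RBT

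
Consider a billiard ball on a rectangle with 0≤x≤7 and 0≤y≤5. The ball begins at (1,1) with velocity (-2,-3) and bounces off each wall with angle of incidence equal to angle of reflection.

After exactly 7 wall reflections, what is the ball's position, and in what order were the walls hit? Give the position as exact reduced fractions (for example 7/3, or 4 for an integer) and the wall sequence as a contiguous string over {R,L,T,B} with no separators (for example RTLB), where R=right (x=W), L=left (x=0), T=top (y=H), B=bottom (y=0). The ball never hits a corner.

Final position: (1,0)
Wall sequence: BLTBRTB

1. t=1/3 → B at (1/3,0); v=(-2,3)
2. t=1/6 → L at (0,1/2); v=(2,3)
3. t=3/2 → T at (3,5); v=(2,-3)
4. t=5/3 → B at (19/3,0); v=(2,3)
5. t=1/3 → R at (7,1); v=(-2,3)
6. t=4/3 → T at (13/3,5); v=(-2,-3)
7. t=5/3 → B at (1,0); v=(-2,3)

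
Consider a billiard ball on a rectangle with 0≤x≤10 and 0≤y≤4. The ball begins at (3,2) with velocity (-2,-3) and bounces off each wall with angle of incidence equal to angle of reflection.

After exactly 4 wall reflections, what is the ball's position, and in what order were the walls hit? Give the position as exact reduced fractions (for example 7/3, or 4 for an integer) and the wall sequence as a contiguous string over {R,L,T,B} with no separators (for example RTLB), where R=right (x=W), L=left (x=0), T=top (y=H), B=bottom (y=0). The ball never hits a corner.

Final position: (11/3,0)
Wall sequence: BLTB

1. t=2/3 → B at (5/3,0); v=(-2,3)
2. t=5/6 → L at (0,5/2); v=(2,3)
3. t=1/2 → T at (1,4); v=(2,-3)
4. t=4/3 → B at (11/3,0); v=(2,3)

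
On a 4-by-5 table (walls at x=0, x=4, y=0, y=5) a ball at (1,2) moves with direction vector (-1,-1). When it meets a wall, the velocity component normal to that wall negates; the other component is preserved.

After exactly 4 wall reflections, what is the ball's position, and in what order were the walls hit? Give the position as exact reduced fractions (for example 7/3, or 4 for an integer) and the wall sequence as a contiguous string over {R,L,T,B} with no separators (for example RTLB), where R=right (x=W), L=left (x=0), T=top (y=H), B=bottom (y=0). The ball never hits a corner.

Final position: (2,5)
Wall sequence: LBRT

1. t=1 → L at (0,1); v=(1,-1)
2. t=1 → B at (1,0); v=(1,1)
3. t=3 → R at (4,3); v=(-1,1)
4. t=2 → T at (2,5); v=(-1,-1)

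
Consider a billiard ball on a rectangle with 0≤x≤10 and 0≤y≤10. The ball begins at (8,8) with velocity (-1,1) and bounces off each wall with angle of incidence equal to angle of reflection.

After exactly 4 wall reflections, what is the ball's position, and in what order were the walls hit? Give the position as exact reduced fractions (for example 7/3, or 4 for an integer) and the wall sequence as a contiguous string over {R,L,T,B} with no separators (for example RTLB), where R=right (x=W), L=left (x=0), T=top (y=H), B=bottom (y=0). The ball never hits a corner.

Final position: (10,6)
Wall sequence: TLBR

1. t=2 → T at (6,10); v=(-1,-1)
2. t=6 → L at (0,4); v=(1,-1)
3. t=4 → B at (4,0); v=(1,1)
4. t=6 → R at (10,6); v=(-1,1)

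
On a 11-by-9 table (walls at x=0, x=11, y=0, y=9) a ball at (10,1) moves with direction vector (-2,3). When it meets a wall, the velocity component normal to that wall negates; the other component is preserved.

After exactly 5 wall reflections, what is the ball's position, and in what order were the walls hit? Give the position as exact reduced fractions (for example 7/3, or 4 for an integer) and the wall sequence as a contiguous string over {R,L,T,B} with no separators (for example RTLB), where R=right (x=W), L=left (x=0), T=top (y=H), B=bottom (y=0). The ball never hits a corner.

Final position: (11,7/2)
Wall sequence: TLBTR

1. t=8/3 → T at (14/3,9); v=(-2,-3)
2. t=7/3 → L at (0,2); v=(2,-3)
3. t=2/3 → B at (4/3,0); v=(2,3)
4. t=3 → T at (22/3,9); v=(2,-3)
5. t=11/6 → R at (11,7/2); v=(-2,-3)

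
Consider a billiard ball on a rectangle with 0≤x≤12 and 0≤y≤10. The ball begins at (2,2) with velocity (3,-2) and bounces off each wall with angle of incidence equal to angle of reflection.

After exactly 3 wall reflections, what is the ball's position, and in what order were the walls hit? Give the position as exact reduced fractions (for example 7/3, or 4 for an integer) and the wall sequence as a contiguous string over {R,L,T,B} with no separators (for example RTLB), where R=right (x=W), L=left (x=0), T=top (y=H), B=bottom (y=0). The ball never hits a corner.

Final position: (4,10)
Wall sequence: BRT

1. t=1 → B at (5,0); v=(3,2)
2. t=7/3 → R at (12,14/3); v=(-3,2)
3. t=8/3 → T at (4,10); v=(-3,-2)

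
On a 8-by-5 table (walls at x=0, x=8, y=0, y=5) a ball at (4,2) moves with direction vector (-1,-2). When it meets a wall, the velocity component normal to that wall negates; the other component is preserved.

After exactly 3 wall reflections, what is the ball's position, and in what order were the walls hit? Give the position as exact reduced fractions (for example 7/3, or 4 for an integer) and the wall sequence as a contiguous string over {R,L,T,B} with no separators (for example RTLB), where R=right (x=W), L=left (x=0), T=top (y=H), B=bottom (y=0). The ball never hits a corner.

Final position: (0,4)
Wall sequence: BTL

1. t=1 → B at (3,0); v=(-1,2)
2. t=5/2 → T at (1/2,5); v=(-1,-2)
3. t=1/2 → L at (0,4); v=(1,-2)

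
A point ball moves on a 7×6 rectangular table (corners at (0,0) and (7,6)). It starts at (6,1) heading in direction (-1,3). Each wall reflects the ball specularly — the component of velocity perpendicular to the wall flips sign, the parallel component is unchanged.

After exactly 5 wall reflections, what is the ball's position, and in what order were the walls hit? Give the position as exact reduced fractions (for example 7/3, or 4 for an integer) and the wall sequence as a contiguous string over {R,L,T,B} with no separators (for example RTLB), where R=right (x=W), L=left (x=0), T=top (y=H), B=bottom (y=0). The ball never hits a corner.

1. t=5/3 → T at (13/3,6); v=(-1,-3)
2. t=2 → B at (7/3,0); v=(-1,3)
3. t=2 → T at (1/3,6); v=(-1,-3)
4. t=1/3 → L at (0,5); v=(1,-3)
5. t=5/3 → B at (5/3,0); v=(1,3)

Final position: (5/3,0)
Wall sequence: TBTLB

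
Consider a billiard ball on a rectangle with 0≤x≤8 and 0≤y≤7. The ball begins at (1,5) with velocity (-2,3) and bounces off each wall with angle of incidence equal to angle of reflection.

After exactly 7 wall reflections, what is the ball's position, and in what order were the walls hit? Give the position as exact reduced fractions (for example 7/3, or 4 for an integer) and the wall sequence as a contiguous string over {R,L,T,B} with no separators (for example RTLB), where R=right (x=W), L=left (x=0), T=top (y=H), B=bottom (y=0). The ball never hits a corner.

1. t=1/2 → L at (0,13/2); v=(2,3)
2. t=1/6 → T at (1/3,7); v=(2,-3)
3. t=7/3 → B at (5,0); v=(2,3)
4. t=3/2 → R at (8,9/2); v=(-2,3)
5. t=5/6 → T at (19/3,7); v=(-2,-3)
6. t=7/3 → B at (5/3,0); v=(-2,3)
7. t=5/6 → L at (0,5/2); v=(2,3)

Final position: (0,5/2)
Wall sequence: LTBRTBL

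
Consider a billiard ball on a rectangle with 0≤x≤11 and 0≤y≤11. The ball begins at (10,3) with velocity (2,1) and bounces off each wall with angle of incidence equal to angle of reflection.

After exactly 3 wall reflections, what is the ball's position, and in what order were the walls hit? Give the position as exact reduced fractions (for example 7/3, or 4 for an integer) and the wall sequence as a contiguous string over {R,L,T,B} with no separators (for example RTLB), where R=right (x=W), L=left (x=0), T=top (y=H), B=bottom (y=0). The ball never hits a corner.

Final position: (4,11)
Wall sequence: RLT

1. t=1/2 → R at (11,7/2); v=(-2,1)
2. t=11/2 → L at (0,9); v=(2,1)
3. t=2 → T at (4,11); v=(2,-1)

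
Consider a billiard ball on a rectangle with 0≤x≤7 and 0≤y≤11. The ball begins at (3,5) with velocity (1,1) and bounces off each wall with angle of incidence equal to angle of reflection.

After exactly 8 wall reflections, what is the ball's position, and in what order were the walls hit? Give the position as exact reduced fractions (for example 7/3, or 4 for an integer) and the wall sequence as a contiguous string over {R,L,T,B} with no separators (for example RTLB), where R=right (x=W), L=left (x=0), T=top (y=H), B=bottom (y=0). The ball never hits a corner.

Final position: (7,7)
Wall sequence: RTLBRLTR

1. t=4 → R at (7,9); v=(-1,1)
2. t=2 → T at (5,11); v=(-1,-1)
3. t=5 → L at (0,6); v=(1,-1)
4. t=6 → B at (6,0); v=(1,1)
5. t=1 → R at (7,1); v=(-1,1)
6. t=7 → L at (0,8); v=(1,1)
7. t=3 → T at (3,11); v=(1,-1)
8. t=4 → R at (7,7); v=(-1,-1)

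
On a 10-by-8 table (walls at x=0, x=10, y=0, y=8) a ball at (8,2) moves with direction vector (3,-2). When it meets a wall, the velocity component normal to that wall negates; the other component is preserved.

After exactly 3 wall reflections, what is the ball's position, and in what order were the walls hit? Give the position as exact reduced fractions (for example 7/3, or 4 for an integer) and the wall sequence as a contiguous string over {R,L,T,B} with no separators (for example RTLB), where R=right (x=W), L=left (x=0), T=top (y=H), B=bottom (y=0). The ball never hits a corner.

1. t=2/3 → R at (10,2/3); v=(-3,-2)
2. t=1/3 → B at (9,0); v=(-3,2)
3. t=3 → L at (0,6); v=(3,2)

Final position: (0,6)
Wall sequence: RBL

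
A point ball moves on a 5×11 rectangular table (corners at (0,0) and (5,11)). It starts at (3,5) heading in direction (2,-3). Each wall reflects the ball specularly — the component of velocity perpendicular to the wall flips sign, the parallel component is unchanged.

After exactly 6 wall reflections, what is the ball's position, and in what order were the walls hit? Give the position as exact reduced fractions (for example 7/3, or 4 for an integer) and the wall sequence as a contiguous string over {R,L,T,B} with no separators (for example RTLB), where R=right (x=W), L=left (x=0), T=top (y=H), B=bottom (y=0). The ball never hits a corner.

Final position: (0,3/2)
Wall sequence: RBLTRL

1. t=1 → R at (5,2); v=(-2,-3)
2. t=2/3 → B at (11/3,0); v=(-2,3)
3. t=11/6 → L at (0,11/2); v=(2,3)
4. t=11/6 → T at (11/3,11); v=(2,-3)
5. t=2/3 → R at (5,9); v=(-2,-3)
6. t=5/2 → L at (0,3/2); v=(2,-3)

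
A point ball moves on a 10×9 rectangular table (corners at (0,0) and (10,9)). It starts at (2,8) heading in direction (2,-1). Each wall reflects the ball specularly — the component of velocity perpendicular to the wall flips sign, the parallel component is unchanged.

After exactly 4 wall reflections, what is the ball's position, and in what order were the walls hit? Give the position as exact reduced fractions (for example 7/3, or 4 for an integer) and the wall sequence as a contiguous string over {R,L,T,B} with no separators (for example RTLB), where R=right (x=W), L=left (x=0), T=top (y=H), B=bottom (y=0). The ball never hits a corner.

1. t=4 → R at (10,4); v=(-2,-1)
2. t=4 → B at (2,0); v=(-2,1)
3. t=1 → L at (0,1); v=(2,1)
4. t=5 → R at (10,6); v=(-2,1)

Final position: (10,6)
Wall sequence: RBLR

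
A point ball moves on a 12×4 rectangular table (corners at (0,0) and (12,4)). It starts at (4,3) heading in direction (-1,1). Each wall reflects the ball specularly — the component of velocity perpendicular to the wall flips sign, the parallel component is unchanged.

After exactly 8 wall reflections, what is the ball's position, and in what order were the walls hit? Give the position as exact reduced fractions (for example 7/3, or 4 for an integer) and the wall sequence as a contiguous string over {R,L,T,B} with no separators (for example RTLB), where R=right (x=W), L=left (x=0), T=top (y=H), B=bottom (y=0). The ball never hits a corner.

1. t=1 → T at (3,4); v=(-1,-1)
2. t=3 → L at (0,1); v=(1,-1)
3. t=1 → B at (1,0); v=(1,1)
4. t=4 → T at (5,4); v=(1,-1)
5. t=4 → B at (9,0); v=(1,1)
6. t=3 → R at (12,3); v=(-1,1)
7. t=1 → T at (11,4); v=(-1,-1)
8. t=4 → B at (7,0); v=(-1,1)

Final position: (7,0)
Wall sequence: TLBTBRTB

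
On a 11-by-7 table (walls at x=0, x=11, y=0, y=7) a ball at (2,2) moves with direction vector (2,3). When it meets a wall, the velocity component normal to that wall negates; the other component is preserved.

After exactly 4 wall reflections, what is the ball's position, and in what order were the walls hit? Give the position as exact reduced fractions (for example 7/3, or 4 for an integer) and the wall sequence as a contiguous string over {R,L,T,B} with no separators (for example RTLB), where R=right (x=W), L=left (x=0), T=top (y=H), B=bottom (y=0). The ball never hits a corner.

Final position: (22/3,7)
Wall sequence: TBRT

1. t=5/3 → T at (16/3,7); v=(2,-3)
2. t=7/3 → B at (10,0); v=(2,3)
3. t=1/2 → R at (11,3/2); v=(-2,3)
4. t=11/6 → T at (22/3,7); v=(-2,-3)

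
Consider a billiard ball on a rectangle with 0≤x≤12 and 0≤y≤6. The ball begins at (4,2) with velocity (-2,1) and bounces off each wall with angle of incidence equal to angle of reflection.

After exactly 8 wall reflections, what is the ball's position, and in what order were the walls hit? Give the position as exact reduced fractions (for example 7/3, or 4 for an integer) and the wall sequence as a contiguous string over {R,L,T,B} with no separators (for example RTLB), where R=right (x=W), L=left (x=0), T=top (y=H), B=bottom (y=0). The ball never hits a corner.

1. t=2 → L at (0,4); v=(2,1)
2. t=2 → T at (4,6); v=(2,-1)
3. t=4 → R at (12,2); v=(-2,-1)
4. t=2 → B at (8,0); v=(-2,1)
5. t=4 → L at (0,4); v=(2,1)
6. t=2 → T at (4,6); v=(2,-1)
7. t=4 → R at (12,2); v=(-2,-1)
8. t=2 → B at (8,0); v=(-2,1)

Final position: (8,0)
Wall sequence: LTRBLTRB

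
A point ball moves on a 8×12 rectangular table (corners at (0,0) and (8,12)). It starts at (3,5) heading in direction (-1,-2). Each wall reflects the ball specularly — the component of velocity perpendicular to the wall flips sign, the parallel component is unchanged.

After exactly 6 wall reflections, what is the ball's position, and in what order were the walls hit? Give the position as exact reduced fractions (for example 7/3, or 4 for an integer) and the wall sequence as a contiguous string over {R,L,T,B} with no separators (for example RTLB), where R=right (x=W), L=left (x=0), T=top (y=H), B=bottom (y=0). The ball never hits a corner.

1. t=5/2 → B at (1/2,0); v=(-1,2)
2. t=1/2 → L at (0,1); v=(1,2)
3. t=11/2 → T at (11/2,12); v=(1,-2)
4. t=5/2 → R at (8,7); v=(-1,-2)
5. t=7/2 → B at (9/2,0); v=(-1,2)
6. t=9/2 → L at (0,9); v=(1,2)

Final position: (0,9)
Wall sequence: BLTRBL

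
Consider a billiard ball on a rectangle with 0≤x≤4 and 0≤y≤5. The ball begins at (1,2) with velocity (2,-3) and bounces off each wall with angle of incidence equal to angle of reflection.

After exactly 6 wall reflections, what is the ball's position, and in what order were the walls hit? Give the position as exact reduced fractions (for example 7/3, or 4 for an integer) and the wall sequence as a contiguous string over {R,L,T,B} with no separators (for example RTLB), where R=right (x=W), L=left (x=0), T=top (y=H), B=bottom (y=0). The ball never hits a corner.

1. t=2/3 → B at (7/3,0); v=(2,3)
2. t=5/6 → R at (4,5/2); v=(-2,3)
3. t=5/6 → T at (7/3,5); v=(-2,-3)
4. t=7/6 → L at (0,3/2); v=(2,-3)
5. t=1/2 → B at (1,0); v=(2,3)
6. t=3/2 → R at (4,9/2); v=(-2,3)

Final position: (4,9/2)
Wall sequence: BRTLBR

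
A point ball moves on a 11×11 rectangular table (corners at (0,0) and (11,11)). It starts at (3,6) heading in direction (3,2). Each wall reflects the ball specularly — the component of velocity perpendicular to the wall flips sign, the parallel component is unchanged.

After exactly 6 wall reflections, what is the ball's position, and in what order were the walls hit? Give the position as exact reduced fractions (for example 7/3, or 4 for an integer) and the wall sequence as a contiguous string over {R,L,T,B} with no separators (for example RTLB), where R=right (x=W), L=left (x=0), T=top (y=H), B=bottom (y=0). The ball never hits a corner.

Final position: (1/2,11)
Wall sequence: TRLBRT

1. t=5/2 → T at (21/2,11); v=(3,-2)
2. t=1/6 → R at (11,32/3); v=(-3,-2)
3. t=11/3 → L at (0,10/3); v=(3,-2)
4. t=5/3 → B at (5,0); v=(3,2)
5. t=2 → R at (11,4); v=(-3,2)
6. t=7/2 → T at (1/2,11); v=(-3,-2)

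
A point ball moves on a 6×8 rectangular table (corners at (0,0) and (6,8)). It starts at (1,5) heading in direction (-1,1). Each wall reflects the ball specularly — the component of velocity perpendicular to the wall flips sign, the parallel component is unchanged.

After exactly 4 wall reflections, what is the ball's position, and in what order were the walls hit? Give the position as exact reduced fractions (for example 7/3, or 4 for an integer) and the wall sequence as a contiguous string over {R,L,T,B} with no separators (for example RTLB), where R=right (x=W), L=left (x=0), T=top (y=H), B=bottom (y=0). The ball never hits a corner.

Final position: (2,0)
Wall sequence: LTRB

1. t=1 → L at (0,6); v=(1,1)
2. t=2 → T at (2,8); v=(1,-1)
3. t=4 → R at (6,4); v=(-1,-1)
4. t=4 → B at (2,0); v=(-1,1)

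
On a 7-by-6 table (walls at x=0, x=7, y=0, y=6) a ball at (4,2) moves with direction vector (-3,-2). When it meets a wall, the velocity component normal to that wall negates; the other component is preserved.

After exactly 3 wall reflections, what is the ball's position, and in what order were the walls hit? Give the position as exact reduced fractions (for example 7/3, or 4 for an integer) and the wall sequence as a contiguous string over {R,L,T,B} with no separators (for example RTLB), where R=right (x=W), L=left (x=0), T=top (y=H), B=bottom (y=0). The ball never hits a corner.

Final position: (7,16/3)
Wall sequence: BLR

1. t=1 → B at (1,0); v=(-3,2)
2. t=1/3 → L at (0,2/3); v=(3,2)
3. t=7/3 → R at (7,16/3); v=(-3,2)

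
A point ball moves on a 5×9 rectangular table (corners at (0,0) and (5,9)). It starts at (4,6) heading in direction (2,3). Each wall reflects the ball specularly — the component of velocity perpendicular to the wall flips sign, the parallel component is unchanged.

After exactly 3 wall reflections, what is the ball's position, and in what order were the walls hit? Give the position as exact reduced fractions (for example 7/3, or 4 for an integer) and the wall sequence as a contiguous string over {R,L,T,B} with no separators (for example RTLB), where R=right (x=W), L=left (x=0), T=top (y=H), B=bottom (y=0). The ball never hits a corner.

Final position: (0,3)
Wall sequence: RTL

1. t=1/2 → R at (5,15/2); v=(-2,3)
2. t=1/2 → T at (4,9); v=(-2,-3)
3. t=2 → L at (0,3); v=(2,-3)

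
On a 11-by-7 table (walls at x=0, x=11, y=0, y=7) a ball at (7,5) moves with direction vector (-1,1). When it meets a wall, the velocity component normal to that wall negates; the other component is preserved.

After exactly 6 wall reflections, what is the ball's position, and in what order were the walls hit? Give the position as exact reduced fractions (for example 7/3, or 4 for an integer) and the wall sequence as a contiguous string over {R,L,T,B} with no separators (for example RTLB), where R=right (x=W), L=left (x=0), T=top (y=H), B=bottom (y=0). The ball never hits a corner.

Final position: (6,0)
Wall sequence: TLBTRB

1. t=2 → T at (5,7); v=(-1,-1)
2. t=5 → L at (0,2); v=(1,-1)
3. t=2 → B at (2,0); v=(1,1)
4. t=7 → T at (9,7); v=(1,-1)
5. t=2 → R at (11,5); v=(-1,-1)
6. t=5 → B at (6,0); v=(-1,1)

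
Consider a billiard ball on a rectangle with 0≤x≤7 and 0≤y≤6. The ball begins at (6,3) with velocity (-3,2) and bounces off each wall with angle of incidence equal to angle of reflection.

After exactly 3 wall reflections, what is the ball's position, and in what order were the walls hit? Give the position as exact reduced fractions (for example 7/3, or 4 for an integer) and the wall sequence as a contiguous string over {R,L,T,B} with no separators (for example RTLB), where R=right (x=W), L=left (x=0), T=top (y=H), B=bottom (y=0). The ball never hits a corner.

Final position: (7,1/3)
Wall sequence: TLR

1. t=3/2 → T at (3/2,6); v=(-3,-2)
2. t=1/2 → L at (0,5); v=(3,-2)
3. t=7/3 → R at (7,1/3); v=(-3,-2)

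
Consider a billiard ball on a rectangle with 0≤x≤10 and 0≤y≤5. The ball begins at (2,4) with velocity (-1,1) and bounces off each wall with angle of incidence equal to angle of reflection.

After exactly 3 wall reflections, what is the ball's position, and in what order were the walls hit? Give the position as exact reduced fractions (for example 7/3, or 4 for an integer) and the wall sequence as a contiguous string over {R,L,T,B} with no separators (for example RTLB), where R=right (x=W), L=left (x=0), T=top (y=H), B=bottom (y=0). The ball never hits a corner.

Final position: (4,0)
Wall sequence: TLB

1. t=1 → T at (1,5); v=(-1,-1)
2. t=1 → L at (0,4); v=(1,-1)
3. t=4 → B at (4,0); v=(1,1)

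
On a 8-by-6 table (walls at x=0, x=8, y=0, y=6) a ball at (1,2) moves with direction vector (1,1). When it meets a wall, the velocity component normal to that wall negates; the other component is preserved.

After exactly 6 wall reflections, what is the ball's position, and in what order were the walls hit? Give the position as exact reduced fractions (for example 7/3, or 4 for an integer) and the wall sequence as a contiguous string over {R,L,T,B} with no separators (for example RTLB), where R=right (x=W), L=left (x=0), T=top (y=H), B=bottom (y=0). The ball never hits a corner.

Final position: (7,0)
Wall sequence: TRBLTB

1. t=4 → T at (5,6); v=(1,-1)
2. t=3 → R at (8,3); v=(-1,-1)
3. t=3 → B at (5,0); v=(-1,1)
4. t=5 → L at (0,5); v=(1,1)
5. t=1 → T at (1,6); v=(1,-1)
6. t=6 → B at (7,0); v=(1,1)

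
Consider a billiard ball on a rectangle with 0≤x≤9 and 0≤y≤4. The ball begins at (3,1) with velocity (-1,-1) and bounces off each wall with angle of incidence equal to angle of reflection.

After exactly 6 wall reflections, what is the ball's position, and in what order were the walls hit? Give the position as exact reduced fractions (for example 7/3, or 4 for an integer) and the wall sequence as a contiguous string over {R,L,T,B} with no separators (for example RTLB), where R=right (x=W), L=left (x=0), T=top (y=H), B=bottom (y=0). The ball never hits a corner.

Final position: (8,4)
Wall sequence: BLTBRT

1. t=1 → B at (2,0); v=(-1,1)
2. t=2 → L at (0,2); v=(1,1)
3. t=2 → T at (2,4); v=(1,-1)
4. t=4 → B at (6,0); v=(1,1)
5. t=3 → R at (9,3); v=(-1,1)
6. t=1 → T at (8,4); v=(-1,-1)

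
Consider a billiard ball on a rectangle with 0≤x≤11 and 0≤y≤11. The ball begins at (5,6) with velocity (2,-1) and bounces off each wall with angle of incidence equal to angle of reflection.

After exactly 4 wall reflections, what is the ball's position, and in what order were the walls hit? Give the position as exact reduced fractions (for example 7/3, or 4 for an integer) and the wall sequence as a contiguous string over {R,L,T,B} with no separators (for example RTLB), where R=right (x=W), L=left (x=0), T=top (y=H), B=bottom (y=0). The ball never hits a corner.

1. t=3 → R at (11,3); v=(-2,-1)
2. t=3 → B at (5,0); v=(-2,1)
3. t=5/2 → L at (0,5/2); v=(2,1)
4. t=11/2 → R at (11,8); v=(-2,1)

Final position: (11,8)
Wall sequence: RBLR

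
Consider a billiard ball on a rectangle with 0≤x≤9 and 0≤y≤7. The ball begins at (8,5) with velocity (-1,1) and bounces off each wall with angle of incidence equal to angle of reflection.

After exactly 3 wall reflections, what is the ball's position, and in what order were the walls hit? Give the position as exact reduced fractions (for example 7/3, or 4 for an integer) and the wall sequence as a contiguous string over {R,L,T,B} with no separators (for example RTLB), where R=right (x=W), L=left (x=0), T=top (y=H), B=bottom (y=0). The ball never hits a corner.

1. t=2 → T at (6,7); v=(-1,-1)
2. t=6 → L at (0,1); v=(1,-1)
3. t=1 → B at (1,0); v=(1,1)

Final position: (1,0)
Wall sequence: TLB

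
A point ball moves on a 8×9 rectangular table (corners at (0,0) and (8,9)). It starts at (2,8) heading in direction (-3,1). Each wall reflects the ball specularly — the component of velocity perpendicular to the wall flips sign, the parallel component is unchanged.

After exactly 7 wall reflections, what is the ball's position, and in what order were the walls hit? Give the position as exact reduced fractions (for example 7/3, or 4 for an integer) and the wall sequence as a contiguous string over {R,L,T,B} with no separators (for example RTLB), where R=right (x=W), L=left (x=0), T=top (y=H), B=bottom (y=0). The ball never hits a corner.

1. t=2/3 → L at (0,26/3); v=(3,1)
2. t=1/3 → T at (1,9); v=(3,-1)
3. t=7/3 → R at (8,20/3); v=(-3,-1)
4. t=8/3 → L at (0,4); v=(3,-1)
5. t=8/3 → R at (8,4/3); v=(-3,-1)
6. t=4/3 → B at (4,0); v=(-3,1)
7. t=4/3 → L at (0,4/3); v=(3,1)

Final position: (0,4/3)
Wall sequence: LTRLRBL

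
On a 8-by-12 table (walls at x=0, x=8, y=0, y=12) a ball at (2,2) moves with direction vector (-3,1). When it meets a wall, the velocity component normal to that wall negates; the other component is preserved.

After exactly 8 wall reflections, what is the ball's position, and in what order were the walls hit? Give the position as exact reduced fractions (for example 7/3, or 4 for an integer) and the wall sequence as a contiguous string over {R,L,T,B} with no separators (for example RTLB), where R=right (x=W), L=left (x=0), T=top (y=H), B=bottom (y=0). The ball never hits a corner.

Final position: (0,16/3)
Wall sequence: LRLRTLRL

1. t=2/3 → L at (0,8/3); v=(3,1)
2. t=8/3 → R at (8,16/3); v=(-3,1)
3. t=8/3 → L at (0,8); v=(3,1)
4. t=8/3 → R at (8,32/3); v=(-3,1)
5. t=4/3 → T at (4,12); v=(-3,-1)
6. t=4/3 → L at (0,32/3); v=(3,-1)
7. t=8/3 → R at (8,8); v=(-3,-1)
8. t=8/3 → L at (0,16/3); v=(3,-1)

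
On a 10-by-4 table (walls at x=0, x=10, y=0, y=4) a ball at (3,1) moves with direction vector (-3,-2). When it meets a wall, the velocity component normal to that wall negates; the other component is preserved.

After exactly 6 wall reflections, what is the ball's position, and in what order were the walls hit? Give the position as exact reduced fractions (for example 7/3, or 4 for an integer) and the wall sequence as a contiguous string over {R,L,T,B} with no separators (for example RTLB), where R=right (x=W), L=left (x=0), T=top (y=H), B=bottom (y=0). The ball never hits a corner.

Final position: (7/2,4)
Wall sequence: BLTRBT

1. t=1/2 → B at (3/2,0); v=(-3,2)
2. t=1/2 → L at (0,1); v=(3,2)
3. t=3/2 → T at (9/2,4); v=(3,-2)
4. t=11/6 → R at (10,1/3); v=(-3,-2)
5. t=1/6 → B at (19/2,0); v=(-3,2)
6. t=2 → T at (7/2,4); v=(-3,-2)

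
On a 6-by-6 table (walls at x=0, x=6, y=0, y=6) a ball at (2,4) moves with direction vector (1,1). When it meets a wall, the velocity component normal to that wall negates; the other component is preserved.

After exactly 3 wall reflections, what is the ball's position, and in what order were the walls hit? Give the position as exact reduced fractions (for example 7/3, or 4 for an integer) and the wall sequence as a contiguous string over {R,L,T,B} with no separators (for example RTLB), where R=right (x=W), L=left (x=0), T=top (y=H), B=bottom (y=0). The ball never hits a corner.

Final position: (2,0)
Wall sequence: TRB

1. t=2 → T at (4,6); v=(1,-1)
2. t=2 → R at (6,4); v=(-1,-1)
3. t=4 → B at (2,0); v=(-1,1)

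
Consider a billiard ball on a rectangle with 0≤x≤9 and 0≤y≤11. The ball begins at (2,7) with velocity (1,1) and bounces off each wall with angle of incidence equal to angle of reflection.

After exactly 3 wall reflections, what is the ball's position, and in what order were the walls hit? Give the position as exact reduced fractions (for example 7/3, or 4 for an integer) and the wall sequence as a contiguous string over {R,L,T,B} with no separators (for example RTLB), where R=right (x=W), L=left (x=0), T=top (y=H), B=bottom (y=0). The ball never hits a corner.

Final position: (1,0)
Wall sequence: TRB

1. t=4 → T at (6,11); v=(1,-1)
2. t=3 → R at (9,8); v=(-1,-1)
3. t=8 → B at (1,0); v=(-1,1)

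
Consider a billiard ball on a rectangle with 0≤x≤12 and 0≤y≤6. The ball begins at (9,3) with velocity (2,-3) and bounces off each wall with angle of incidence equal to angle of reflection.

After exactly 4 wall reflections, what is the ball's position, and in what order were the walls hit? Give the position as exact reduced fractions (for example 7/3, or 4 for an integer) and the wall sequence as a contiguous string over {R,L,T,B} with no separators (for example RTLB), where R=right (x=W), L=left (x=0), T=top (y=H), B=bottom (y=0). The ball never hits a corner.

Final position: (5,0)
Wall sequence: BRTB

1. t=1 → B at (11,0); v=(2,3)
2. t=1/2 → R at (12,3/2); v=(-2,3)
3. t=3/2 → T at (9,6); v=(-2,-3)
4. t=2 → B at (5,0); v=(-2,3)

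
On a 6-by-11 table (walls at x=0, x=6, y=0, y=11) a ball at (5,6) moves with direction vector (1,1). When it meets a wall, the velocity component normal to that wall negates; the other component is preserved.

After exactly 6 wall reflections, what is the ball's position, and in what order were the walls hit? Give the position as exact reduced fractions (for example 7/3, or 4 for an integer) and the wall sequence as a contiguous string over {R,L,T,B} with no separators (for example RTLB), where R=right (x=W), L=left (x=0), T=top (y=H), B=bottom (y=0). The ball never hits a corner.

Final position: (0,3)
Wall sequence: RTLRBL

1. t=1 → R at (6,7); v=(-1,1)
2. t=4 → T at (2,11); v=(-1,-1)
3. t=2 → L at (0,9); v=(1,-1)
4. t=6 → R at (6,3); v=(-1,-1)
5. t=3 → B at (3,0); v=(-1,1)
6. t=3 → L at (0,3); v=(1,1)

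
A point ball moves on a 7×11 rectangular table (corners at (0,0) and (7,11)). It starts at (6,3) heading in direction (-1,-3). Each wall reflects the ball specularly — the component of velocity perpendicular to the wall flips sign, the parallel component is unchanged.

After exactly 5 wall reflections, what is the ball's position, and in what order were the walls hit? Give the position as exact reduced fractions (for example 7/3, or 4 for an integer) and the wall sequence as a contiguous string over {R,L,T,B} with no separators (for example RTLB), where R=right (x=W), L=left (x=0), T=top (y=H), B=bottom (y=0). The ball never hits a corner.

1. t=1 → B at (5,0); v=(-1,3)
2. t=11/3 → T at (4/3,11); v=(-1,-3)
3. t=4/3 → L at (0,7); v=(1,-3)
4. t=7/3 → B at (7/3,0); v=(1,3)
5. t=11/3 → T at (6,11); v=(1,-3)

Final position: (6,11)
Wall sequence: BTLBT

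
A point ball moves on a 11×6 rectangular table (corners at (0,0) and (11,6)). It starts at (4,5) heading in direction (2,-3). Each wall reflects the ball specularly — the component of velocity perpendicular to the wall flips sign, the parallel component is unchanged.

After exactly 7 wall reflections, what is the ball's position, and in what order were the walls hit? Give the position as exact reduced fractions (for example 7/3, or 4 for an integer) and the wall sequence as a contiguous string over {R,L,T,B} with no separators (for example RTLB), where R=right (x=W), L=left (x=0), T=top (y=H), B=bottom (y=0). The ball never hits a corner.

1. t=5/3 → B at (22/3,0); v=(2,3)
2. t=11/6 → R at (11,11/2); v=(-2,3)
3. t=1/6 → T at (32/3,6); v=(-2,-3)
4. t=2 → B at (20/3,0); v=(-2,3)
5. t=2 → T at (8/3,6); v=(-2,-3)
6. t=4/3 → L at (0,2); v=(2,-3)
7. t=2/3 → B at (4/3,0); v=(2,3)

Final position: (4/3,0)
Wall sequence: BRTBTLB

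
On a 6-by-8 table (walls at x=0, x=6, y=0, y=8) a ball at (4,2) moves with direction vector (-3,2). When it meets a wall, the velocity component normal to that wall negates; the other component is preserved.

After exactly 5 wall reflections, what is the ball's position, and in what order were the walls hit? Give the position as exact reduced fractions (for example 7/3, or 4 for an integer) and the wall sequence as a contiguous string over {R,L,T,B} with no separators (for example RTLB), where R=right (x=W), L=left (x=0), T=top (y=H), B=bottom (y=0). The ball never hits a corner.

1. t=4/3 → L at (0,14/3); v=(3,2)
2. t=5/3 → T at (5,8); v=(3,-2)
3. t=1/3 → R at (6,22/3); v=(-3,-2)
4. t=2 → L at (0,10/3); v=(3,-2)
5. t=5/3 → B at (5,0); v=(3,2)

Final position: (5,0)
Wall sequence: LTRLB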